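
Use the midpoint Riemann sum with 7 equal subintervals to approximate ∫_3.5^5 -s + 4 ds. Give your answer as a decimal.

-0.375

Δs = (5 − 3.5)/7 = 3/14.
Midpoints: 101/28, 107/28, 113/28, 4.25, 125/28, 131/28, 137/28.
f(101/28) = 11/28, f(107/28) = 5/28, f(113/28) = -1/28, f(4.25) = -0.25, f(125/28) = -13/28, f(131/28) = -19/28, f(137/28) = -25/28.
Sum = Δs · [f(101/28) + f(107/28) + f(113/28) + ...].
Sum = -0.375.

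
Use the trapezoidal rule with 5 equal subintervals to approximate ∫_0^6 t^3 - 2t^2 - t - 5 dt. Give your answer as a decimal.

Δt = (6 − 0)/5 = 1.2.
f(0) = -5, f(1.2) = -7.352, f(2.4) = -5.096, f(3.6) = 12.136, f(4.8) = 54.712, f(6) = 133.
T_5 = (Δt/2)·[f(t_0) + 2f(t_1) + ... + 2f(t_{4}) + f(t_5)].
Sum = 142.08.

142.08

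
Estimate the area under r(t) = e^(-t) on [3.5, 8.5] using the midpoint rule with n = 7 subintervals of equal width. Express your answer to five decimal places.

0.02937

Δt = (8.5 − 3.5)/7 = 5/7.
Midpoints: 27/7, 32/7, 37/7, 6, 47/7, 52/7, 57/7.
r(27/7) ≈ 0.02113, r(32/7) ≈ 0.01034, r(37/7) ≈ 0.00506, r(6) ≈ 0.00248, r(47/7) ≈ 0.00121, r(52/7) ≈ 0.00059, r(57/7) ≈ 0.00029.
Sum = Δt · [r(27/7) + r(32/7) + r(37/7) + ...].
Sum ≈ 0.02937.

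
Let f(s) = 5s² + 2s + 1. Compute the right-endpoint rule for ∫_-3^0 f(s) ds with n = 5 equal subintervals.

28.2

Δs = (0 − (-3))/5 = 0.6.
Right endpoints: -2.4, -1.8, -1.2, -0.6, 0.
f(-2.4) = 25, f(-1.8) = 13.6, f(-1.2) = 5.8, f(-0.6) = 1.6, f(0) = 1.
Sum = Δs · [f(-2.4) + f(-1.8) + f(-1.2) + f(-0.6) + f(0)].
Sum = 28.2.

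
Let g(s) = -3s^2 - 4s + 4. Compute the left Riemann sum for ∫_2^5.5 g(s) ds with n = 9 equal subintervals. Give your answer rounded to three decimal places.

Δs = (5.5 − 2)/9 = 7/18.
Left endpoints: 2, 43/18, 25/9, 19/6, 32/9, 71/18, 13/3, 85/18, 46/9.
g(2) = -16, g(43/18) = -2449/108, g(25/9) = -817/27, g(19/6) = -38.75, g(32/9) = -1300/27, g(71/18) = -6313/108, g(13/3) = -209/3, g(85/18) = -8833/108, g(46/9) = -2560/27.
Sum = Δs · [g(2) + g(43/18) + g(25/9) + ...].
Sum ≈ -179.105.

-179.105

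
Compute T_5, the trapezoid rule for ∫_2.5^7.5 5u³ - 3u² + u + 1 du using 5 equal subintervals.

3590

Δu = (7.5 − 2.5)/5 = 1.
f(2.5) = 62.875, f(3.5) = 182.125, f(4.5) = 400.375, f(5.5) = 747.625, f(6.5) = 1253.875, f(7.5) = 1949.125.
T_5 = (Δu/2)·[f(u_0) + 2f(u_1) + ... + 2f(u_{4}) + f(u_5)].
Sum = 3590.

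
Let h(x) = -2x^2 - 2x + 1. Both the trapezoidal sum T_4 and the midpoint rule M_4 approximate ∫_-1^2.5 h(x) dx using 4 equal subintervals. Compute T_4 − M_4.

T_4 = -13.7265625.
M_4 = -12.38671875.
T_4 − M_4 = -1.33984375.

-1.33984375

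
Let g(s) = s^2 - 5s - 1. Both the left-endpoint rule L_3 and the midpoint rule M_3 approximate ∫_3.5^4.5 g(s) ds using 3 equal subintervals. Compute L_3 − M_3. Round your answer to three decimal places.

L_3 ≈ -5.39815.
M_3 ≈ -4.92593.
L_3 − M_3 ≈ -0.472.

-0.472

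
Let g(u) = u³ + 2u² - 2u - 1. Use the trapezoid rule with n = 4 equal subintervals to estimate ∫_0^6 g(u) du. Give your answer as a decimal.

Δu = (6 − 0)/4 = 1.5.
g(0) = -1, g(1.5) = 3.875, g(3) = 38, g(4.5) = 121.625, g(6) = 275.
T_4 = (Δu/2)·[g(u_0) + 2g(u_1) + 2g(u_2) + 2g(u_3) + g(u_4)].
Sum = 450.75.

450.75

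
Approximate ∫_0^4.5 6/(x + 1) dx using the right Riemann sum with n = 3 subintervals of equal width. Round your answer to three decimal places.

Δx = (4.5 − 0)/3 = 1.5.
Right endpoints: 1.5, 3, 4.5.
f(1.5) = 2.4, f(3) = 1.5, f(4.5) = 12/11.
Sum = Δx · [f(1.5) + f(3) + f(4.5)].
Sum ≈ 7.486.

7.486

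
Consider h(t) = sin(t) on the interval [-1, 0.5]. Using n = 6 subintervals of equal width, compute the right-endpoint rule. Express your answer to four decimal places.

Δt = (0.5 − (-1))/6 = 0.25.
Right endpoints: -0.75, -0.5, -0.25, 0, 0.25, 0.5.
h(-0.75) ≈ -0.6816, h(-0.5) ≈ -0.4794, h(-0.25) ≈ -0.2474, h(0) ≈ 0.0000, h(0.25) ≈ 0.2474, h(0.5) ≈ 0.4794.
Sum = Δt · [h(-0.75) + h(-0.5) + h(-0.25) + ...].
Sum ≈ -0.1704.

-0.1704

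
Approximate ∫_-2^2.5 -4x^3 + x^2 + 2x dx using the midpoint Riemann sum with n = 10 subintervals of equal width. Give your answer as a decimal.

Δx = (2.5 − (-2))/10 = 0.45.
Midpoints: -1.775, -1.325, -0.875, -0.425, 0.025, 0.475, 0.925, 1.375, 1.825, 2.275.
f(-1.775) = 21.9700625, f(-1.325) = 8.4104375, f(-0.875) = 1.6953125, f(-0.425) = -0.3623125, f(0.025) = 0.0505625, f(0.475) = 0.7469375, f(0.925) = -0.4601875, f(1.375) = -5.7578125, f(1.825) = -17.3329375, f(2.275) = -37.3725625.
Sum = Δx · [f(-1.775) + f(-1.325) + f(-0.875) + ...].
Sum = -12.785625.

-12.785625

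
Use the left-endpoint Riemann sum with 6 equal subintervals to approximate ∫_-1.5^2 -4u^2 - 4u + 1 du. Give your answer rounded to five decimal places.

-9.83565

Δu = (2 − (-1.5))/6 = 7/12.
Left endpoints: -1.5, -11/12, -1/3, 0.25, 5/6, 17/12.
f(-1.5) = -2, f(-11/12) = 47/36, f(-1/3) = 17/9, f(0.25) = -0.25, f(5/6) = -46/9, f(17/12) = -457/36.
Sum = Δu · [f(-1.5) + f(-11/12) + f(-1/3) + ...].
Sum ≈ -9.83565.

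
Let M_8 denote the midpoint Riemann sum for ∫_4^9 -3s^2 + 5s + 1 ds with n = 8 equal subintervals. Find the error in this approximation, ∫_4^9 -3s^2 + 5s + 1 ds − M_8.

Exact integral: ∫_4^9 f(s) ds = -497.5.
M_8 = -497.01171875.
Error = -497.5 − (-497.01171875) = -0.48828125.

-0.48828125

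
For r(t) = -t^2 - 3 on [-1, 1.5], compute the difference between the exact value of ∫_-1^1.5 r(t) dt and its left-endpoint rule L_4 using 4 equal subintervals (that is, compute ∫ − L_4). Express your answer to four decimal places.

Exact integral: ∫_-1^1.5 r(t) dt ≈ -8.958333.
L_4 = -8.73046875.
Error ≈ -8.958333 − (-8.73046875) ≈ -0.2279.

-0.2279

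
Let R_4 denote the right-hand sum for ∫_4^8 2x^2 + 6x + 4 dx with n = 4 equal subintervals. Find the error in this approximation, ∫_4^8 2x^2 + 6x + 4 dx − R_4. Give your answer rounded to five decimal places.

Exact integral: ∫_4^8 f(x) dx ≈ 458.6666667.
R_4 = 520.
Error ≈ 458.6666667 − 520 ≈ -61.33333.

-61.33333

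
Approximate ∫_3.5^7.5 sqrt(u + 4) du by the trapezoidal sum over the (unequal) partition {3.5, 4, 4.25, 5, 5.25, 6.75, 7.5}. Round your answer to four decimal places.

12.3029

Subinterval widths: 0.5, 0.25, 0.75, 0.25, 1.5, 0.75.
f(3.5) ≈ 2.7386, f(4) ≈ 2.8284, f(4.25) ≈ 2.8723, f(5) ≈ 3.0000, f(5.25) ≈ 3.0414, f(6.75) ≈ 3.2787, f(7.5) ≈ 3.3912.
On each subinterval the trapezoid contributes (Δu_i/2)·[f(u_{i-1}) + f(u_i)].
Sum ≈ 12.3029.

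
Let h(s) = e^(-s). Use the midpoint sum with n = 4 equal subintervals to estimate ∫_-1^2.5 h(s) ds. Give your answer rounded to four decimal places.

Δs = (2.5 − (-1))/4 = 0.875.
Midpoints: -0.5625, 0.3125, 1.1875, 2.0625.
h(-0.5625) ≈ 1.7551, h(0.3125) ≈ 0.7316, h(1.1875) ≈ 0.3050, h(2.0625) ≈ 0.1271.
Sum = Δs · [h(-0.5625) + h(0.3125) + h(1.1875) + h(2.0625)].
Sum ≈ 2.5539.

2.5539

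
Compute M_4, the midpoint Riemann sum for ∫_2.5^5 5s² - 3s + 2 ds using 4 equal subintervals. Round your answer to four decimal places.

Δs = (5 − 2.5)/4 = 0.625.
Midpoints: 2.8125, 3.4375, 4.0625, 4.6875.
f(2.8125) = 33.11328125, f(3.4375) = 50.76953125, f(4.0625) = 72.33203125, f(4.6875) = 97.80078125.
Sum = Δs · [f(2.8125) + f(3.4375) + f(4.0625) + f(4.6875)].
Sum ≈ 158.7598.

158.7598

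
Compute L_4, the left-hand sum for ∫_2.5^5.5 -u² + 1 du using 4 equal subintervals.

-38.53125

Δu = (5.5 − 2.5)/4 = 0.75.
Left endpoints: 2.5, 3.25, 4, 4.75.
f(2.5) = -5.25, f(3.25) = -9.5625, f(4) = -15, f(4.75) = -21.5625.
Sum = Δu · [f(2.5) + f(3.25) + f(4) + f(4.75)].
Sum = -38.53125.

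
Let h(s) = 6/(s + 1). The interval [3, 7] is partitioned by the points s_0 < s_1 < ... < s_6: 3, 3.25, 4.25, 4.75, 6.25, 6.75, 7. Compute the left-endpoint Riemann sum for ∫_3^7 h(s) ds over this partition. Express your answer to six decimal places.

4.530752

Subinterval widths: 0.25, 1, 0.5, 1.5, 0.5, 0.25.
Left endpoints: 3, 3.25, 4.25, 4.75, 6.25, 6.75.
h(3) = 1.5, h(3.25) = 24/17, h(4.25) = 8/7, h(4.75) = 24/23, h(6.25) = 24/29, h(6.75) = 24/31.
Sum = Σ Δs_i · h(s_i).
Sum ≈ 4.530752.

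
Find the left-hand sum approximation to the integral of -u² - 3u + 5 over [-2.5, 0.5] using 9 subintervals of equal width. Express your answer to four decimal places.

Δu = (0.5 − (-2.5))/9 = 1/3.
Left endpoints: -2.5, -13/6, -11/6, -1.5, -7/6, -5/6, -0.5, -1/6, 1/6.
f(-2.5) = 6.25, f(-13/6) = 245/36, f(-11/6) = 257/36, f(-1.5) = 7.25, f(-7/6) = 257/36, f(-5/6) = 245/36, f(-0.5) = 6.25, f(-1/6) = 197/36, f(1/6) = 161/36.
Sum = Δu · [f(-2.5) + f(-13/6) + f(-11/6) + ...].
Sum ≈ 19.1944.

19.1944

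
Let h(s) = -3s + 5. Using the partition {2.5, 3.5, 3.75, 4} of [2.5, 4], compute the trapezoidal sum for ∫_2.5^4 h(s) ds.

Subinterval widths: 1, 0.25, 0.25.
h(2.5) = -2.5, h(3.5) = -5.5, h(3.75) = -6.25, h(4) = -7.
On each subinterval the trapezoid contributes (Δs_i/2)·[h(s_{i-1}) + h(s_i)].
Sum = -7.125.

-7.125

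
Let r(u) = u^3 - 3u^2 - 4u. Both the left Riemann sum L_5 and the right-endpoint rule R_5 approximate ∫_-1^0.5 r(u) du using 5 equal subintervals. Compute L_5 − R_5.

0.7875

L_5 = 0.45.
R_5 = -0.3375.
L_5 − R_5 = 0.7875.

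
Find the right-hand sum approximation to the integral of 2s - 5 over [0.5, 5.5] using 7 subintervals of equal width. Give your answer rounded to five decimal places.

8.57143

Δs = (5.5 − 0.5)/7 = 5/7.
Right endpoints: 17/14, 27/14, 37/14, 47/14, 57/14, 67/14, 5.5.
f(17/14) = -18/7, f(27/14) = -8/7, f(37/14) = 2/7, f(47/14) = 12/7, f(57/14) = 22/7, f(67/14) = 32/7, f(5.5) = 6.
Sum = Δs · [f(17/14) + f(27/14) + f(37/14) + ...].
Sum ≈ 8.57143.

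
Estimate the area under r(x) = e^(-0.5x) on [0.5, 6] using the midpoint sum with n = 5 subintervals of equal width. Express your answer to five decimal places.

1.43981

Δx = (6 − 0.5)/5 = 1.1.
Midpoints: 1.05, 2.15, 3.25, 4.35, 5.45.
r(1.05) ≈ 0.59156, r(2.15) ≈ 0.34130, r(3.25) ≈ 0.19691, r(4.35) ≈ 0.11361, r(5.45) ≈ 0.06555.
Sum = Δx · [r(1.05) + r(2.15) + r(3.25) + r(4.35) + r(5.45)].
Sum ≈ 1.43981.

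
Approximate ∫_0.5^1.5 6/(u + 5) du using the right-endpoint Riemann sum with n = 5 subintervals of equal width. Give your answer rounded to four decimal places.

0.9857

Δu = (1.5 − 0.5)/5 = 0.2.
Right endpoints: 0.7, 0.9, 1.1, 1.3, 1.5.
f(0.7) = 20/19, f(0.9) = 60/59, f(1.1) = 60/61, f(1.3) = 20/21, f(1.5) = 12/13.
Sum = Δu · [f(0.7) + f(0.9) + f(1.1) + f(1.3) + f(1.5)].
Sum ≈ 0.9857.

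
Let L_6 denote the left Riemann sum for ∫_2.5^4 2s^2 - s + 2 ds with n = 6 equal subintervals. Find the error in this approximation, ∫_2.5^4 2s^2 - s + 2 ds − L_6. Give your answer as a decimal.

2.21875

Exact integral: ∫_2.5^4 f(s) ds = 30.375.
L_6 = 28.15625.
Error = 30.375 − 28.15625 = 2.21875.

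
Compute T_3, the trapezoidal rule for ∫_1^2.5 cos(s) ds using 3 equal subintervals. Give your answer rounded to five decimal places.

-0.23792

Δs = (2.5 − 1)/3 = 0.5.
f(1) ≈ 0.54030, f(1.5) ≈ 0.07074, f(2) ≈ -0.41615, f(2.5) ≈ -0.80114.
T_3 = (Δs/2)·[f(s_0) + 2f(s_1) + 2f(s_2) + f(s_3)].
Sum ≈ -0.23792.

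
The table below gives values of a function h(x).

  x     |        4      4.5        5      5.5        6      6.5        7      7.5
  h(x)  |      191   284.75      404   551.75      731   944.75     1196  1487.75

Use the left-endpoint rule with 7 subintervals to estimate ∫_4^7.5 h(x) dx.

Δx = 0.5.
Sum = 0.5·[191 + 284.75 + 404 + 551.75 + 731 + 944.75 + 1196] = 2151.625.

2151.625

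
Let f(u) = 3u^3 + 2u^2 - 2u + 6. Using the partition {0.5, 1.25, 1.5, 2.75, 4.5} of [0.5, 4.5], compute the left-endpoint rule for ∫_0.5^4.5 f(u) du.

166.0859375

Subinterval widths: 0.75, 0.25, 1.25, 1.75.
Left endpoints: 0.5, 1.25, 1.5, 2.75.
f(0.5) = 5.875, f(1.25) = 12.484375, f(1.5) = 17.625, f(2.75) = 78.015625.
Sum = Σ Δu_i · f(u_i).
Sum = 166.0859375.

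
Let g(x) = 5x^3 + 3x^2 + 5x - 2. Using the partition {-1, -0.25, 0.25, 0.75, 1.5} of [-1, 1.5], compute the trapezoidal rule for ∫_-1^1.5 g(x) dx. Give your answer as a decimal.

8.80859375

Subinterval widths: 0.75, 0.5, 0.5, 0.75.
g(-1) = -9, g(-0.25) = -3.140625, g(0.25) = -0.484375, g(0.75) = 5.546875, g(1.5) = 29.125.
On each subinterval the trapezoid contributes (Δx_i/2)·[g(x_{i-1}) + g(x_i)].
Sum = 8.80859375.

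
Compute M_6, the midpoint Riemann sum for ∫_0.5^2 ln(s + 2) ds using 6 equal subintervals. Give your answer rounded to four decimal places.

1.7548

Δs = (2 − 0.5)/6 = 0.25.
Midpoints: 0.625, 0.875, 1.125, 1.375, 1.625, 1.875.
f(0.625) ≈ 0.9651, f(0.875) ≈ 1.0561, f(1.125) ≈ 1.1394, f(1.375) ≈ 1.2164, f(1.625) ≈ 1.2879, f(1.875) ≈ 1.3545.
Sum = Δs · [f(0.625) + f(0.875) + f(1.125) + ...].
Sum ≈ 1.7548.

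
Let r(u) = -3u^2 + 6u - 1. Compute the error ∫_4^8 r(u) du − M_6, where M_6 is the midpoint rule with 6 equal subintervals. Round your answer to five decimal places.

Exact integral: ∫_4^8 r(u) du = -308.
M_6 ≈ -307.5555556.
Error ≈ -308 − (-307.5555556) ≈ -0.44444.

-0.44444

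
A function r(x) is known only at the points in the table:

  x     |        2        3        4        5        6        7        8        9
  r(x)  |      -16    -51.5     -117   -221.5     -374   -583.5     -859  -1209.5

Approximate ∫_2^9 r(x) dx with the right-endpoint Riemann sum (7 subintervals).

-3416

Δx = 1.
Sum = 1·[(-51.5) + (-117) + (-221.5) + (-374) + (-583.5) + (-859) + (-1209.5)] = -3416.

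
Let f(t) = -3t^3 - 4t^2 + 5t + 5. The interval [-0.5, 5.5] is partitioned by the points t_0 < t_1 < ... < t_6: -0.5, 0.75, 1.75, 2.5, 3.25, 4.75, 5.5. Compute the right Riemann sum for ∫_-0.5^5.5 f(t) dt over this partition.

-1157.046875

Subinterval widths: 1.25, 1, 0.75, 0.75, 1.5, 0.75.
Right endpoints: 0.75, 1.75, 2.5, 3.25, 4.75, 5.5.
f(0.75) = 5.234375, f(1.75) = -14.578125, f(2.5) = -54.375, f(3.25) = -123.984375, f(4.75) = -383.015625, f(5.5) = -587.625.
Sum = Σ Δt_i · f(t_i).
Sum = -1157.046875.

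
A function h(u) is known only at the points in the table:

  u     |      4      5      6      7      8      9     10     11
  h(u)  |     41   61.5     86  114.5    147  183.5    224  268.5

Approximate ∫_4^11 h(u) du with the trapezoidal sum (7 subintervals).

Δu = 1.
T_7 = (1/2)·[41 + 2·61.5 + 2·86 + 2·114.5 + 2·147 + 2·183.5 + 2·224 + 268.5] = 971.25.

971.25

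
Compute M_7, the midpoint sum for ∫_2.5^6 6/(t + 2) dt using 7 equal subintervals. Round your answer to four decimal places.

Δt = (6 − 2.5)/7 = 0.5.
Midpoints: 2.75, 3.25, 3.75, 4.25, 4.75, 5.25, 5.75.
f(2.75) = 24/19, f(3.25) = 8/7, f(3.75) = 24/23, f(4.25) = 0.96, f(4.75) = 8/9, f(5.25) = 24/29, f(5.75) = 24/31.
Sum = Δt · [f(2.75) + f(3.25) + f(3.75) + ...].
Sum ≈ 3.4501.

3.4501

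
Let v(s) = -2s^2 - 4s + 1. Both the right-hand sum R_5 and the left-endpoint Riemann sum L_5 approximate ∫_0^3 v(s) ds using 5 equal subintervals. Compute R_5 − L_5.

-18

R_5 = -42.36.
L_5 = -24.36.
R_5 − L_5 = -18.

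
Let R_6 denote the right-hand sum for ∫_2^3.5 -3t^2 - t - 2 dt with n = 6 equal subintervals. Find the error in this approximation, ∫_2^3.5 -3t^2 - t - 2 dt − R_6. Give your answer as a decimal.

Exact integral: ∫_2^3.5 f(t) dt = -42.
R_6 = -45.328125.
Error = -42 − (-45.328125) = 3.328125.

3.328125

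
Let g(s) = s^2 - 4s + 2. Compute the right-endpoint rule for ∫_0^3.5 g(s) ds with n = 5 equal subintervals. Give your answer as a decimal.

Δs = (3.5 − 0)/5 = 0.7.
Right endpoints: 0.7, 1.4, 2.1, 2.8, 3.5.
g(0.7) = -0.31, g(1.4) = -1.64, g(2.1) = -1.99, g(2.8) = -1.36, g(3.5) = 0.25.
Sum = Δs · [g(0.7) + g(1.4) + g(2.1) + g(2.8) + g(3.5)].
Sum = -3.535.

-3.535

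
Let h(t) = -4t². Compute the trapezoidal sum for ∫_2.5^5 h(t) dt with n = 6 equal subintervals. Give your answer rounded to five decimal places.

Δt = (5 − 2.5)/6 = 5/12.
h(2.5) = -25, h(35/12) = -1225/36, h(10/3) = -400/9, h(3.75) = -56.25, h(25/6) = -625/9, h(55/12) = -3025/36, h(5) = -100.
T_6 = (Δt/2)·[h(t_0) + 2h(t_1) + ... + 2h(t_{5}) + h(t_6)].
Sum ≈ -146.12269.

-146.12269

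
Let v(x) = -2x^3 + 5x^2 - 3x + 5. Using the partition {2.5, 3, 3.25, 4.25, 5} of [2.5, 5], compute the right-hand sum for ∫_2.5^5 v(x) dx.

-183.8671875

Subinterval widths: 0.5, 0.25, 1, 0.75.
Right endpoints: 3, 3.25, 4.25, 5.
v(3) = -13, v(3.25) = -20.59375, v(4.25) = -70.96875, v(5) = -135.
Sum = Σ Δx_i · v(x_i).
Sum = -183.8671875.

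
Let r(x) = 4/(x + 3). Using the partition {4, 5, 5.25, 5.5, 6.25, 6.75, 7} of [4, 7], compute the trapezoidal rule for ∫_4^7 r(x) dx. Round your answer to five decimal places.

Subinterval widths: 1, 0.25, 0.25, 0.75, 0.5, 0.25.
r(4) = 4/7, r(5) = 0.5, r(5.25) = 16/33, r(5.5) = 8/17, r(6.25) = 16/37, r(6.75) = 16/39, r(7) = 0.4.
On each subinterval the trapezoid contributes (Δx_i/2)·[r(x_{i-1}) + r(x_i)].
Sum ≈ 1.42884.

1.42884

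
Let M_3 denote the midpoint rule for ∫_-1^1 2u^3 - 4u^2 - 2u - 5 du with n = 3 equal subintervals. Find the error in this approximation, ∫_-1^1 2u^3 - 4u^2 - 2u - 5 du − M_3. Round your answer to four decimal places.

Exact integral: ∫_-1^1 f(u) du ≈ -12.666667.
M_3 ≈ -12.370370.
Error ≈ -12.666667 − (-12.370370) ≈ -0.2963.

-0.2963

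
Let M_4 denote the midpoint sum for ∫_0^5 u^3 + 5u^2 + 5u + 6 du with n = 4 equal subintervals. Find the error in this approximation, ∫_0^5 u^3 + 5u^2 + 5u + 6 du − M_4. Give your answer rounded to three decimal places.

8.138

Exact integral: ∫_0^5 f(u) du ≈ 457.08333.
M_4 = 448.9453125.
Error ≈ 457.08333 − 448.9453125 ≈ 8.138.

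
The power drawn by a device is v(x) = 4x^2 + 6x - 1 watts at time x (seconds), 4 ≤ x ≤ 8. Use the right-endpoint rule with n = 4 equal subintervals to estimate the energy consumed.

Δx = (8 − 4)/4 = 1.
Right endpoints: 5, 6, 7, 8.
v(5) = 129, v(6) = 179, v(7) = 237, v(8) = 303.
Sum = Δx · [v(5) + v(6) + v(7) + v(8)].
Sum = 848.

848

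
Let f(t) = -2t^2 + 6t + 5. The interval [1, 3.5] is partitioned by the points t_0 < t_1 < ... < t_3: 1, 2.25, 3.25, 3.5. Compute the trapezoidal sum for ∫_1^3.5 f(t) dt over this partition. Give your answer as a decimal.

Subinterval widths: 1.25, 1, 0.25.
f(1) = 9, f(2.25) = 8.375, f(3.25) = 3.375, f(3.5) = 1.5.
On each subinterval the trapezoid contributes (Δt_i/2)·[f(t_{i-1}) + f(t_i)].
Sum = 17.34375.

17.34375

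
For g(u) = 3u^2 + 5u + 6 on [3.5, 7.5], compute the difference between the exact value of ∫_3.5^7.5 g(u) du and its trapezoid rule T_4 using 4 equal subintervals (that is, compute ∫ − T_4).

-2

Exact integral: ∫_3.5^7.5 g(u) du = 513.
T_4 = 515.
Error = 513 − 515 = -2.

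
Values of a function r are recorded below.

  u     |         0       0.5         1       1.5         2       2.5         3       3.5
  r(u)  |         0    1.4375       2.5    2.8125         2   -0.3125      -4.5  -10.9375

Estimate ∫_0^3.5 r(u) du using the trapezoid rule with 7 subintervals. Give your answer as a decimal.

Δu = 0.5.
T_7 = (0.5/2)·[0 + 2·1.4375 + 2·2.5 + 2·2.8125 + 2·2 + 2·(-0.3125) + 2·(-4.5) + (-10.9375)] = -0.765625.

-0.765625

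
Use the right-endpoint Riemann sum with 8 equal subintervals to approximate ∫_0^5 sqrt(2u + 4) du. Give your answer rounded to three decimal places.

15.331

Δu = (5 − 0)/8 = 0.625.
Right endpoints: 0.625, 1.25, 1.875, 2.5, 3.125, 3.75, 4.375, 5.
f(0.625) ≈ 2.291, f(1.25) ≈ 2.550, f(1.875) ≈ 2.784, f(2.5) ≈ 3.000, f(3.125) ≈ 3.202, f(3.75) ≈ 3.391, f(4.375) ≈ 3.571, f(5) ≈ 3.742.
Sum = Δu · [f(0.625) + f(1.25) + f(1.875) + ...].
Sum ≈ 15.331.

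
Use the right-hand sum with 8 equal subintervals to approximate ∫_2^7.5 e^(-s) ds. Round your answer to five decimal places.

Δs = (7.5 − 2)/8 = 0.6875.
Right endpoints: 2.6875, 3.375, 4.0625, 4.75, 5.4375, 6.125, 6.8125, 7.5.
f(2.6875) ≈ 0.06805, f(3.375) ≈ 0.03422, f(4.0625) ≈ 0.01721, f(4.75) ≈ 0.00865, f(5.4375) ≈ 0.00435, f(6.125) ≈ 0.00219, f(6.8125) ≈ 0.00110, f(7.5) ≈ 0.00055.
Sum = Δs · [f(2.6875) + f(3.375) + f(4.0625) + ...].
Sum ≈ 0.09372.

0.09372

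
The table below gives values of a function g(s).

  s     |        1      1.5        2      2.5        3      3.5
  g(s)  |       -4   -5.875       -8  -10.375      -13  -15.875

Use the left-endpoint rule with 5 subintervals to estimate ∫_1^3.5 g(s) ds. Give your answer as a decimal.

-20.625

Δs = 0.5.
Sum = 0.5·[(-4) + (-5.875) + (-8) + (-10.375) + (-13)] = -20.625.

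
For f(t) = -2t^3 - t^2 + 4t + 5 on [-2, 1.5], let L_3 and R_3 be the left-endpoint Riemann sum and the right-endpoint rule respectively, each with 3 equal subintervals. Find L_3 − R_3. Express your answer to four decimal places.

8.1667

L_3 ≈ 20.157407.
R_3 ≈ 11.990741.
L_3 − R_3 ≈ 8.1667.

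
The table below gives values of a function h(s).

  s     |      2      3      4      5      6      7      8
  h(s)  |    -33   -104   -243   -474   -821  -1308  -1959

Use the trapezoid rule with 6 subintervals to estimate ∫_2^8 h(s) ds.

Δs = 1.
T_6 = (1/2)·[(-33) + 2·(-104) + 2·(-243) + 2·(-474) + 2·(-821) + 2·(-1308) + (-1959)] = -3946.

-3946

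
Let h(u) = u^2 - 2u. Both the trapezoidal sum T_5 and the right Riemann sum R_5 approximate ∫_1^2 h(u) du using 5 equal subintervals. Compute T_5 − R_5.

-0.1

T_5 = -0.66.
R_5 = -0.56.
T_5 − R_5 = -0.1.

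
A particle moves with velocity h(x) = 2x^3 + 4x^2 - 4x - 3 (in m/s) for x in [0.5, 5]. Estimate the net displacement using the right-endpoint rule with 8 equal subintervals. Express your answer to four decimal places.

513.8569

Δx = (5 − 0.5)/8 = 0.5625.
Right endpoints: 1.0625, 1.625, 2.1875, 2.75, 3.3125, 3.875, 4.4375, 5.
h(1.0625) = -687/2048, h(1.625) = 9.64453125, h(2.1875) = 58011/2048, h(2.75) = 57.84375, h(3.3125) = 205485/2048, h(3.875) = 157.93359375, h(4.4375) = 476727/2048, h(5) = 327.
Sum = Δx · [h(1.0625) + h(1.625) + h(2.1875) + ...].
Sum ≈ 513.8569.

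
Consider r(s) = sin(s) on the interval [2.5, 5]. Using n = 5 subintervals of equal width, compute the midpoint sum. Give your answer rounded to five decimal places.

-1.09619

Δs = (5 − 2.5)/5 = 0.5.
Midpoints: 2.75, 3.25, 3.75, 4.25, 4.75.
r(2.75) ≈ 0.38166, r(3.25) ≈ -0.10820, r(3.75) ≈ -0.57156, r(4.25) ≈ -0.89499, r(4.75) ≈ -0.99929.
Sum = Δs · [r(2.75) + r(3.25) + r(3.75) + r(4.25) + r(4.75)].
Sum ≈ -1.09619.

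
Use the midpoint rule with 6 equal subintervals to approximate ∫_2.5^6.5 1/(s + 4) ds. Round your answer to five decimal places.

0.47930

Δs = (6.5 − 2.5)/6 = 2/3.
Midpoints: 17/6, 3.5, 25/6, 29/6, 5.5, 37/6.
f(17/6) = 6/41, f(3.5) = 2/15, f(25/6) = 6/49, f(29/6) = 6/53, f(5.5) = 2/19, f(37/6) = 6/61.
Sum = Δs · [f(17/6) + f(3.5) + f(25/6) + ...].
Sum ≈ 0.47930.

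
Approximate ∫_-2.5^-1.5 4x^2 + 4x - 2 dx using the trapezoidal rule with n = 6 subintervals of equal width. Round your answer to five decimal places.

6.35185

Δx = (-1.5 − (-2.5))/6 = 1/6.
f(-2.5) = 13, f(-7/3) = 94/9, f(-13/6) = 73/9, f(-2) = 6, f(-11/6) = 37/9, f(-5/3) = 22/9, f(-1.5) = 1.
T_6 = (Δx/2)·[f(x_0) + 2f(x_1) + ... + 2f(x_{5}) + f(x_6)].
Sum ≈ 6.35185.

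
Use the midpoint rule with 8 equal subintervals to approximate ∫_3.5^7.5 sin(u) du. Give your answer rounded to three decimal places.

Δu = (7.5 − 3.5)/8 = 0.5.
Midpoints: 3.75, 4.25, 4.75, 5.25, 5.75, 6.25, 6.75, 7.25.
f(3.75) ≈ -0.572, f(4.25) ≈ -0.895, f(4.75) ≈ -0.999, f(5.25) ≈ -0.859, f(5.75) ≈ -0.508, f(6.25) ≈ -0.033, f(6.75) ≈ 0.450, f(7.25) ≈ 0.823.
Sum = Δu · [f(3.75) + f(4.25) + f(4.75) + ...].
Sum ≈ -1.297.

-1.297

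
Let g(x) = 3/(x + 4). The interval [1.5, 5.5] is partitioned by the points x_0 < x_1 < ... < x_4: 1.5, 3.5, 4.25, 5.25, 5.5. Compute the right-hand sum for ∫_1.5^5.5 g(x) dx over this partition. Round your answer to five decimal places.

Subinterval widths: 2, 0.75, 1, 0.25.
Right endpoints: 3.5, 4.25, 5.25, 5.5.
g(3.5) = 0.4, g(4.25) = 4/11, g(5.25) = 12/37, g(5.5) = 6/19.
Sum = Σ Δx_i · g(x_i).
Sum ≈ 1.47600.

1.47600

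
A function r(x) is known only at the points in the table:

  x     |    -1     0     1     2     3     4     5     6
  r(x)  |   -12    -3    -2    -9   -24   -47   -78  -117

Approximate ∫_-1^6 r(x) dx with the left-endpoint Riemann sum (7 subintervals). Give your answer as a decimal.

-175

Δx = 1.
Sum = 1·[(-12) + (-3) + (-2) + (-9) + (-24) + (-47) + (-78)] = -175.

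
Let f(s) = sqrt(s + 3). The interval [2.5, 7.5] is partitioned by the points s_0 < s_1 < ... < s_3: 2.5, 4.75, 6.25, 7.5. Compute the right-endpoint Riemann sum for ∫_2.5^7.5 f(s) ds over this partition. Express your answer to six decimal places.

Subinterval widths: 2.25, 1.5, 1.25.
Right endpoints: 4.75, 6.25, 7.5.
f(4.75) ≈ 2.783882, f(6.25) ≈ 3.041381, f(7.5) ≈ 3.240370.
Sum = Σ Δs_i · f(s_i).
Sum ≈ 14.876270.

14.876270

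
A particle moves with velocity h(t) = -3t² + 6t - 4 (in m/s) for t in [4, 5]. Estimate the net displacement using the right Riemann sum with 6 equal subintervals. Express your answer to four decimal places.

Δt = (5 − 4)/6 = 1/6.
Right endpoints: 25/6, 13/3, 4.5, 14/3, 29/6, 5.
h(25/6) = -373/12, h(13/3) = -103/3, h(4.5) = -37.75, h(14/3) = -124/3, h(29/6) = -541/12, h(5) = -49.
Sum = Δt · [h(25/6) + h(13/3) + h(4.5) + ...].
Sum ≈ -39.7639.

-39.7639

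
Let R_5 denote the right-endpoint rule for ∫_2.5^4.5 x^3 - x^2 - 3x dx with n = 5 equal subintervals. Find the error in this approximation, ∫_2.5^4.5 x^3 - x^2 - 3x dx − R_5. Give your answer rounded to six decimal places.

-11.606667

Exact integral: ∫_2.5^4.5 f(x) dx ≈ 46.58333333.
R_5 = 58.19.
Error ≈ 46.58333333 − 58.19 ≈ -11.606667.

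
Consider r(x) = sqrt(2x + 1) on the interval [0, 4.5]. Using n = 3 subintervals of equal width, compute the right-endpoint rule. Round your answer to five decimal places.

Δx = (4.5 − 0)/3 = 1.5.
Right endpoints: 1.5, 3, 4.5.
r(1.5) ≈ 2.00000, r(3) ≈ 2.64575, r(4.5) ≈ 3.16228.
Sum = Δx · [r(1.5) + r(3) + r(4.5)].
Sum ≈ 11.71204.

11.71204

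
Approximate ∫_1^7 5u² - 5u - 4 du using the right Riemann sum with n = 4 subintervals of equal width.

594.75

Δu = (7 − 1)/4 = 1.5.
Right endpoints: 2.5, 4, 5.5, 7.
f(2.5) = 14.75, f(4) = 56, f(5.5) = 119.75, f(7) = 206.
Sum = Δu · [f(2.5) + f(4) + f(5.5) + f(7)].
Sum = 594.75.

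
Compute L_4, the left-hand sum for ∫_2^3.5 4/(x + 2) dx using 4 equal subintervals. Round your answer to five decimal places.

1.32633

Δx = (3.5 − 2)/4 = 0.375.
Left endpoints: 2, 2.375, 2.75, 3.125.
f(2) = 1, f(2.375) = 32/35, f(2.75) = 16/19, f(3.125) = 32/41.
Sum = Δx · [f(2) + f(2.375) + f(2.75) + f(3.125)].
Sum ≈ 1.32633.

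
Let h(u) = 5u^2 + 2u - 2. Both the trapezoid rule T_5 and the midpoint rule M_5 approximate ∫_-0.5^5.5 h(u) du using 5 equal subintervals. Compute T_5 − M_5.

T_5 = 302.7.
M_5 = 291.9.
T_5 − M_5 = 10.8.

10.8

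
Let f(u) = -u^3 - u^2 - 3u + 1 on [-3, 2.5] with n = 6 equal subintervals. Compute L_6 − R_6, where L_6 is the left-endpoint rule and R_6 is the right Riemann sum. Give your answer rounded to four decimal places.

L_6 ≈ 31.547020.
R_6 ≈ -20.130064.
L_6 − R_6 ≈ 51.6771.

51.6771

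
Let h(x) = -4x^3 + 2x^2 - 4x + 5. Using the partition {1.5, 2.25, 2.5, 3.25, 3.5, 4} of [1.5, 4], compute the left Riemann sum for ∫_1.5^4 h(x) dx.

Subinterval widths: 0.75, 0.25, 0.75, 0.25, 0.5.
Left endpoints: 1.5, 2.25, 2.5, 3.25, 3.5.
h(1.5) = -10, h(2.25) = -39.4375, h(2.5) = -55, h(3.25) = -124.1875, h(3.5) = -156.
Sum = Σ Δx_i · h(x_i).
Sum = -167.65625.

-167.65625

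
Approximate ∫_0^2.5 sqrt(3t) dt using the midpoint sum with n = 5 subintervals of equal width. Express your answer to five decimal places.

4.59594

Δt = (2.5 − 0)/5 = 0.5.
Midpoints: 0.25, 0.75, 1.25, 1.75, 2.25.
f(0.25) ≈ 0.86603, f(0.75) ≈ 1.50000, f(1.25) ≈ 1.93649, f(1.75) ≈ 2.29129, f(2.25) ≈ 2.59808.
Sum = Δt · [f(0.25) + f(0.75) + f(1.25) + f(1.75) + f(2.25)].
Sum ≈ 4.59594.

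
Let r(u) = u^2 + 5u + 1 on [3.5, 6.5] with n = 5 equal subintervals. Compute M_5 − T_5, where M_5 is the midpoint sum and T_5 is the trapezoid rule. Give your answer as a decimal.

-0.27

M_5 = 155.16.
T_5 = 155.43.
M_5 − T_5 = -0.27.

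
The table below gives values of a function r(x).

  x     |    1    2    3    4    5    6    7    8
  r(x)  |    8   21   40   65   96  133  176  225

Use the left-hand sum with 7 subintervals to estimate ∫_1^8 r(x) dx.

Δx = 1.
Sum = 1·[8 + 21 + 40 + 65 + 96 + 133 + 176] = 539.

539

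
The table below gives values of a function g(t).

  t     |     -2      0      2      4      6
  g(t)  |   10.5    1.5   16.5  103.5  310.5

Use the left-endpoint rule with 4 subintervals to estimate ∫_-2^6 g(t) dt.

Δt = 2.
Sum = 2·[10.5 + 1.5 + 16.5 + 103.5] = 264.

264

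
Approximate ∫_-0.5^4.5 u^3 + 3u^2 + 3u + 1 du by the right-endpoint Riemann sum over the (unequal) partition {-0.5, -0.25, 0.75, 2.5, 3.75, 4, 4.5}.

328.8984375

Subinterval widths: 0.25, 1, 1.75, 1.25, 0.25, 0.5.
Right endpoints: -0.25, 0.75, 2.5, 3.75, 4, 4.5.
f(-0.25) = 0.421875, f(0.75) = 5.359375, f(2.5) = 42.875, f(3.75) = 107.171875, f(4) = 125, f(4.5) = 166.375.
Sum = Σ Δu_i · f(u_i).
Sum = 328.8984375.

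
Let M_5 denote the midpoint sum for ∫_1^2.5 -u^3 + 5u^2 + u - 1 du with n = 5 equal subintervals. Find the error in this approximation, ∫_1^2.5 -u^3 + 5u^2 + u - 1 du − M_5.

Exact integral: ∫_1^2.5 f(u) du = 15.984375.
M_5 = 15.9871875.
Error = 15.984375 − 15.9871875 = -0.0028125.

-0.0028125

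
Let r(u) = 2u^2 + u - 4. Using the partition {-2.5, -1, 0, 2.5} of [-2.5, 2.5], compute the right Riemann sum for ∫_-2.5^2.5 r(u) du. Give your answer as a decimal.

19

Subinterval widths: 1.5, 1, 2.5.
Right endpoints: -1, 0, 2.5.
r(-1) = -3, r(0) = -4, r(2.5) = 11.
Sum = Σ Δu_i · r(u_i).
Sum = 19.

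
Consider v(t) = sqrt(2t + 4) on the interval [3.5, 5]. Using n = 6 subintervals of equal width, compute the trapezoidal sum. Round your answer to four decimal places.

5.2999

Δt = (5 − 3.5)/6 = 0.25.
v(3.5) ≈ 3.3166, v(3.75) ≈ 3.3912, v(4) ≈ 3.4641, v(4.25) ≈ 3.5355, v(4.5) ≈ 3.6056, v(4.75) ≈ 3.6742, v(5) ≈ 3.7417.
T_6 = (Δt/2)·[v(t_0) + 2v(t_1) + ... + 2v(t_{5}) + v(t_6)].
Sum ≈ 5.2999.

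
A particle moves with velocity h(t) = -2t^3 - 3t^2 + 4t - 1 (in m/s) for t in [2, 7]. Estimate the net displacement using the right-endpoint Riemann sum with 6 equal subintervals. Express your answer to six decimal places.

-1786.944444

Δt = (7 − 2)/6 = 5/6.
Right endpoints: 17/6, 11/3, 4.5, 16/3, 37/6, 7.
h(17/6) = -3199/54, h(11/3) = -3382/27, h(4.5) = -226, h(16/3) = -9947/27, h(37/6) = -30209/54, h(7) = -806.
Sum = Δt · [h(17/6) + h(11/3) + h(4.5) + ...].
Sum ≈ -1786.944444.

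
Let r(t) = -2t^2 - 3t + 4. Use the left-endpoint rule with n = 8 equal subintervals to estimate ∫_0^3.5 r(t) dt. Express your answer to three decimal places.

Δt = (3.5 − 0)/8 = 0.4375.
Left endpoints: 0, 0.4375, 0.875, 1.3125, 1.75, 2.1875, 2.625, 3.0625.
r(0) = 4, r(0.4375) = 2.3046875, r(0.875) = -0.15625, r(1.3125) = -3.3828125, r(1.75) = -7.375, r(2.1875) = -12.1328125, r(2.625) = -17.65625, r(3.0625) = -23.9453125.
Sum = Δt · [r(0) + r(0.4375) + r(0.875) + ...].
Sum ≈ -25.525.

-25.525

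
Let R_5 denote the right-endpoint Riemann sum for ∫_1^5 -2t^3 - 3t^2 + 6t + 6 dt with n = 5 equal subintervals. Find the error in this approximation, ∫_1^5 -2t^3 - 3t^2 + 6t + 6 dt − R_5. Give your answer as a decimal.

127.36

Exact integral: ∫_1^5 f(t) dt = -340.
R_5 = -467.36.
Error = -340 − (-467.36) = 127.36.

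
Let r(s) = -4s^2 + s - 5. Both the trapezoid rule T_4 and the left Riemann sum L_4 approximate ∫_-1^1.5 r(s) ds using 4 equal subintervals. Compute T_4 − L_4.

T_4 = -18.359375.
L_4 = -17.578125.
T_4 − L_4 = -0.78125.

-0.78125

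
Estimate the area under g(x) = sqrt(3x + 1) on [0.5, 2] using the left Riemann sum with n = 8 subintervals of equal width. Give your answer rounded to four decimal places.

3.1363

Δx = (2 − 0.5)/8 = 0.1875.
Left endpoints: 0.5, 0.6875, 0.875, 1.0625, 1.25, 1.4375, 1.625, 1.8125.
g(0.5) ≈ 1.5811, g(0.6875) ≈ 1.7500, g(0.875) ≈ 1.9039, g(1.0625) ≈ 2.0463, g(1.25) ≈ 2.1794, g(1.4375) ≈ 2.3049, g(1.625) ≈ 2.4238, g(1.8125) ≈ 2.5372.
Sum = Δx · [g(0.5) + g(0.6875) + g(0.875) + ...].
Sum ≈ 3.1363.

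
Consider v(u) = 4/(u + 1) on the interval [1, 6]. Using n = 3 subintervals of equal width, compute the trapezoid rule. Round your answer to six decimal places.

5.211039

Δu = (6 − 1)/3 = 5/3.
v(1) = 2, v(8/3) = 12/11, v(13/3) = 0.75, v(6) = 4/7.
T_3 = (Δu/2)·[v(u_0) + 2v(u_1) + 2v(u_2) + v(u_3)].
Sum ≈ 5.211039.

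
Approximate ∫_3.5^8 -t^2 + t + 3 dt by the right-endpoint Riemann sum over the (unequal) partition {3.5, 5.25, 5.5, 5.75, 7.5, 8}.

Subinterval widths: 1.75, 0.25, 0.25, 1.75, 0.5.
Right endpoints: 5.25, 5.5, 5.75, 7.5, 8.
f(5.25) = -19.3125, f(5.5) = -21.75, f(5.75) = -24.3125, f(7.5) = -45.75, f(8) = -53.
Sum = Σ Δt_i · f(t_i).
Sum = -151.875.

-151.875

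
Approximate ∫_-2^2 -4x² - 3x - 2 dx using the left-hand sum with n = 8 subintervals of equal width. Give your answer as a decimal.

Δx = (2 − (-2))/8 = 0.5.
Left endpoints: -2, -1.5, -1, -0.5, 0, 0.5, 1, 1.5.
f(-2) = -12, f(-1.5) = -6.5, f(-1) = -3, f(-0.5) = -1.5, f(0) = -2, f(0.5) = -4.5, f(1) = -9, f(1.5) = -15.5.
Sum = Δx · [f(-2) + f(-1.5) + f(-1) + ...].
Sum = -27.

-27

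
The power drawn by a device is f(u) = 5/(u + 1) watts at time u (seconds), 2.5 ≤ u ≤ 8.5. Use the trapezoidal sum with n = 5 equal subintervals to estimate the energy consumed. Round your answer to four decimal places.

Δu = (8.5 − 2.5)/5 = 1.2.
f(2.5) = 10/7, f(3.7) = 50/47, f(4.9) = 50/59, f(6.1) = 50/71, f(7.3) = 50/83, f(8.5) = 10/19.
T_5 = (Δu/2)·[f(u_0) + 2f(u_1) + ... + 2f(u_{4}) + f(u_5)].
Sum ≈ 5.0344.

5.0344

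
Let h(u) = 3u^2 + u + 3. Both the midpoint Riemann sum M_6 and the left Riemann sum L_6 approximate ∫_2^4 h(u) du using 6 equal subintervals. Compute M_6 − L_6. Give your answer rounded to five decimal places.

M_6 ≈ 67.9444444.
L_6 ≈ 61.7777778.
M_6 − L_6 ≈ 6.16667.

6.16667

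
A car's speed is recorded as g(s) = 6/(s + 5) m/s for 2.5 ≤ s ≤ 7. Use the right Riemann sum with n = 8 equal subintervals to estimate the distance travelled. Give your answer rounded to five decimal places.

Δs = (7 − 2.5)/8 = 0.5625.
Right endpoints: 3.0625, 3.625, 4.1875, 4.75, 5.3125, 5.875, 6.4375, 7.
g(3.0625) = 32/43, g(3.625) = 16/23, g(4.1875) = 32/49, g(4.75) = 8/13, g(5.3125) = 32/55, g(5.875) = 16/29, g(6.4375) = 32/61, g(7) = 0.5.
Sum = Δs · [g(3.0625) + g(3.625) + g(4.1875) + ...].
Sum ≈ 2.73736.

2.73736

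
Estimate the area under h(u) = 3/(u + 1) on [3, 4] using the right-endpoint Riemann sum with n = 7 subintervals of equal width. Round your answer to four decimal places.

0.6588

Δu = (4 − 3)/7 = 1/7.
Right endpoints: 22/7, 23/7, 24/7, 25/7, 26/7, 27/7, 4.
h(22/7) = 21/29, h(23/7) = 0.7, h(24/7) = 21/31, h(25/7) = 0.65625, h(26/7) = 7/11, h(27/7) = 21/34, h(4) = 0.6.
Sum = Δu · [h(22/7) + h(23/7) + h(24/7) + ...].
Sum ≈ 0.6588.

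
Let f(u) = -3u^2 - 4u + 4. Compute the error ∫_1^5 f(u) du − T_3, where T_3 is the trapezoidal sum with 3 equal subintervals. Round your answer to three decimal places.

3.556

Exact integral: ∫_1^5 f(u) du = -156.
T_3 ≈ -159.55556.
Error ≈ -156 − (-159.55556) ≈ 3.556.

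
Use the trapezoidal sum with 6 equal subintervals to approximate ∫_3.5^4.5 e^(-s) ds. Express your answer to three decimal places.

0.019

Δs = (4.5 − 3.5)/6 = 1/6.
f(3.5) ≈ 0.030, f(11/3) ≈ 0.026, f(23/6) ≈ 0.022, f(4) ≈ 0.018, f(25/6) ≈ 0.016, f(13/3) ≈ 0.013, f(4.5) ≈ 0.011.
T_6 = (Δs/2)·[f(s_0) + 2f(s_1) + ... + 2f(s_{5}) + f(s_6)].
Sum ≈ 0.019.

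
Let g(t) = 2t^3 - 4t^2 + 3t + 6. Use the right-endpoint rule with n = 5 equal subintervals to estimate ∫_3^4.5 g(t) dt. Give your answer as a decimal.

118.485

Δt = (4.5 − 3)/5 = 0.3.
Right endpoints: 3.3, 3.6, 3.9, 4.2, 4.5.
g(3.3) = 44.214, g(3.6) = 58.272, g(3.9) = 75.498, g(4.2) = 96.216, g(4.5) = 120.75.
Sum = Δt · [g(3.3) + g(3.6) + g(3.9) + g(4.2) + g(4.5)].
Sum = 118.485.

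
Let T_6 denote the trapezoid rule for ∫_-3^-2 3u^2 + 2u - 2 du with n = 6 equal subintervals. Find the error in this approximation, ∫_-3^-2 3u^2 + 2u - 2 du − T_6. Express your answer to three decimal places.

-0.014

Exact integral: ∫_-3^-2 f(u) du = 12.
T_6 ≈ 12.01389.
Error ≈ 12 − 12.01389 ≈ -0.014.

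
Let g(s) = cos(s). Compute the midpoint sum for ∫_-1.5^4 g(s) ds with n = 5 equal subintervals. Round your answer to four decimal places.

0.2533

Δs = (4 − (-1.5))/5 = 1.1.
Midpoints: -0.95, 0.15, 1.25, 2.35, 3.45.
g(-0.95) ≈ 0.5817, g(0.15) ≈ 0.9888, g(1.25) ≈ 0.3153, g(2.35) ≈ -0.7027, g(3.45) ≈ -0.9528.
Sum = Δs · [g(-0.95) + g(0.15) + g(1.25) + g(2.35) + g(3.45)].
Sum ≈ 0.2533.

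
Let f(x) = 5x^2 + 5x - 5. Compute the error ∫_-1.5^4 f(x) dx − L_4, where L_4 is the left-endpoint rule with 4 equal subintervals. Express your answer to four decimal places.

57.5065

Exact integral: ∫_-1.5^4 f(x) dx ≈ 119.166667.
L_4 = 61.66015625.
Error ≈ 119.166667 − 61.66015625 ≈ 57.5065.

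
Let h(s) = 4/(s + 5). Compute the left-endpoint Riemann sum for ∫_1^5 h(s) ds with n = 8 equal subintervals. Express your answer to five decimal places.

2.11145

Δs = (5 − 1)/8 = 0.5.
Left endpoints: 1, 1.5, 2, 2.5, 3, 3.5, 4, 4.5.
h(1) = 2/3, h(1.5) = 8/13, h(2) = 4/7, h(2.5) = 8/15, h(3) = 0.5, h(3.5) = 8/17, h(4) = 4/9, h(4.5) = 8/19.
Sum = Δs · [h(1) + h(1.5) + h(2) + ...].
Sum ≈ 2.11145.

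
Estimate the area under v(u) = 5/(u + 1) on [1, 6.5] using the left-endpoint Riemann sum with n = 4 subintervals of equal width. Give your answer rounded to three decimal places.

8.044

Δu = (6.5 − 1)/4 = 1.375.
Left endpoints: 1, 2.375, 3.75, 5.125.
v(1) = 2.5, v(2.375) = 40/27, v(3.75) = 20/19, v(5.125) = 40/49.
Sum = Δu · [v(1) + v(2.375) + v(3.75) + v(5.125)].
Sum ≈ 8.044.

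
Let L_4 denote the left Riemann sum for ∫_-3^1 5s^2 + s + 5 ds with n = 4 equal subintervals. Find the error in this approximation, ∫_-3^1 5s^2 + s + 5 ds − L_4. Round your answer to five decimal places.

-21.33333

Exact integral: ∫_-3^1 f(s) ds ≈ 62.6666667.
L_4 = 84.
Error ≈ 62.6666667 − 84 ≈ -21.33333.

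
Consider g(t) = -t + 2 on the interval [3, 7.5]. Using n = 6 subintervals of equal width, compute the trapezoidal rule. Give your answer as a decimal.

Δt = (7.5 − 3)/6 = 0.75.
g(3) = -1, g(3.75) = -1.75, g(4.5) = -2.5, g(5.25) = -3.25, g(6) = -4, g(6.75) = -4.75, g(7.5) = -5.5.
T_6 = (Δt/2)·[g(t_0) + 2g(t_1) + ... + 2g(t_{5}) + g(t_6)].
Sum = -14.625.

-14.625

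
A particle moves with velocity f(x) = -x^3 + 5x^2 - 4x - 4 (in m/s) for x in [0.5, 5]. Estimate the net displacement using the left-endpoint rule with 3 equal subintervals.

Δx = (5 − 0.5)/3 = 1.5.
Left endpoints: 0.5, 2, 3.5.
f(0.5) = -4.875, f(2) = 0, f(3.5) = 0.375.
Sum = Δx · [f(0.5) + f(2) + f(3.5)].
Sum = -6.75.

-6.75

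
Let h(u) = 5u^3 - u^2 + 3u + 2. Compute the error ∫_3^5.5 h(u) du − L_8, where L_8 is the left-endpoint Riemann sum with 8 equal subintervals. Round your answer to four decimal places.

104.1850

Exact integral: ∫_3^5.5 h(u) du ≈ 1032.994792.
L_8 ≈ 928.809814.
Error ≈ 1032.994792 − 928.809814 ≈ 104.1850.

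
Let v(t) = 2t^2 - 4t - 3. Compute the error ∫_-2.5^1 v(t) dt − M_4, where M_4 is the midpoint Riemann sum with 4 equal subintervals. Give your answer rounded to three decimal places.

0.447

Exact integral: ∫_-2.5^1 v(t) dt ≈ 11.08333.
M_4 = 10.63671875.
Error ≈ 11.08333 − 10.63671875 ≈ 0.447.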